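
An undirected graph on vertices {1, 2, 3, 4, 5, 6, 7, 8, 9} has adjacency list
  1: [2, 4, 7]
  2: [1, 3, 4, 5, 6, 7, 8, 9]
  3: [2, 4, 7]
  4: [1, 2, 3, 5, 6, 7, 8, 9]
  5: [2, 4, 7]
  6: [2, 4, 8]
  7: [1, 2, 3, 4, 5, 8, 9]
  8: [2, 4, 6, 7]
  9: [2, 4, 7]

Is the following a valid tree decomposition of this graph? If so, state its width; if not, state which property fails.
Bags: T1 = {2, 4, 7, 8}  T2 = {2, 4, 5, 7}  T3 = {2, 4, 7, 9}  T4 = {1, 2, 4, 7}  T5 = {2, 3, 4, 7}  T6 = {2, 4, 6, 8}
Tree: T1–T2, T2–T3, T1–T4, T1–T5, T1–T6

Yes; width 3.

Vertex coverage: the bags together contain {1, 2, 3, 4, 5, 6, 7, 8, 9}, the full vertex set. Edge coverage: each edge of G has both endpoints in at least one bag. Running intersection: for every vertex, the bags containing it form a connected subtree. All three properties hold, so this is a valid tree decomposition of width max|bag| − 1 = 3, and hence tw(G) ≤ 3.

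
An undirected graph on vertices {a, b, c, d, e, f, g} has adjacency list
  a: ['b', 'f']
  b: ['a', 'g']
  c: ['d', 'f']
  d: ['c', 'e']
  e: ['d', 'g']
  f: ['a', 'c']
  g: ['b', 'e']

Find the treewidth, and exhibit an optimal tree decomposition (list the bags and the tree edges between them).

Treewidth 2.
One such decomposition:
Bags: B1 = {a, b, f}  B2 = {b, f, g}  B3 = {e, f, g}  B4 = {d, e, f}  B5 = {c, d, f}
Tree: B1–B2, B2–B3, B3–B4, B4–B5

Each bag holds 3 vertices, so the decomposition has width 2, which upper-bounds the treewidth. Since f–a–b–g–e–d–c–f is a cycle in G, G is not acyclic. Forests are exactly the graphs of treewidth ≤ 1, so tw(G) ≥ 2. Hence tw(G) = 2 exactly.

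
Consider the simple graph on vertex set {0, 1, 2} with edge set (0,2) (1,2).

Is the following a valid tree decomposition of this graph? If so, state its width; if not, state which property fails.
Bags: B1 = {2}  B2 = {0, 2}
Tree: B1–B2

No — vertex 1 appears in no bag.

A tree decomposition must satisfy three properties: every vertex lies in some bag; for every edge, both endpoints lie together in some bag; and for every vertex, the bags containing it form a connected subtree. Here vertex 1 appears in no bag, so the decomposition is invalid.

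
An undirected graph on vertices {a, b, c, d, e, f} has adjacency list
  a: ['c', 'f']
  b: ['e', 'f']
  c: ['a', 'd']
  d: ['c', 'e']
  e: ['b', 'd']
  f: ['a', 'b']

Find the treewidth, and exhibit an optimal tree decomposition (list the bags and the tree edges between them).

Each bag holds 3 vertices, so the decomposition has width 2, which upper-bounds the treewidth. The edges d–e–b–f–a–c–d form a cycle, so G is not a tree and its treewidth is at least 2. Combining the bounds, tw(G) = 2.

Treewidth 2.
One such decomposition:
Bags: B1 = {b, d, e}  B2 = {b, d, f}  B3 = {a, d, f}  B4 = {a, c, d}
Tree: B1–B2, B2–B3, B3–B4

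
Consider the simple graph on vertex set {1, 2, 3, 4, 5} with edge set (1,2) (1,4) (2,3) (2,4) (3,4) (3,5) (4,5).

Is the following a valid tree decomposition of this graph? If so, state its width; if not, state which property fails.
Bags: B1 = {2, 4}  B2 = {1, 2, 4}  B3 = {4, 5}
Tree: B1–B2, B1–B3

A tree decomposition must satisfy three properties: every vertex lies in some bag; for every edge, both endpoints lie together in some bag; and for every vertex, the bags containing it form a connected subtree. Here vertex 3 appears in no bag, so the decomposition is invalid.

No — vertex 3 appears in no bag.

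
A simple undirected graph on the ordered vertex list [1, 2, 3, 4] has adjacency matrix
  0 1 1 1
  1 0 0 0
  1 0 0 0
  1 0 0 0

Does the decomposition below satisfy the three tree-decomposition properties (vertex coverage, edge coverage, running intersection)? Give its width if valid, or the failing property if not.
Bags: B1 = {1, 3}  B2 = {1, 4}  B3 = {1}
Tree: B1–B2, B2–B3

A tree decomposition must satisfy three properties: every vertex lies in some bag; for every edge, both endpoints lie together in some bag; and for every vertex, the bags containing it form a connected subtree. Here vertex 2 appears in no bag, so the decomposition is invalid.

No — vertex 2 appears in no bag.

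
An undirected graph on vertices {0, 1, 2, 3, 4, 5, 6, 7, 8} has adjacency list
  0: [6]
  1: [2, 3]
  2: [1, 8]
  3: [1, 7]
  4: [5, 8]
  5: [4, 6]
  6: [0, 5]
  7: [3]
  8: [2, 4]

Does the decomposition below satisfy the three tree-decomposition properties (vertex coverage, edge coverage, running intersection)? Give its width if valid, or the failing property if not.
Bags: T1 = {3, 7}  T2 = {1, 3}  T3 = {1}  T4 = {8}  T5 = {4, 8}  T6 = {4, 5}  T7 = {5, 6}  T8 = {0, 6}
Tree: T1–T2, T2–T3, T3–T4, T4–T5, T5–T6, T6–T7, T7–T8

A tree decomposition must satisfy three properties: every vertex lies in some bag; for every edge, both endpoints lie together in some bag; and for every vertex, the bags containing it form a connected subtree. Here vertex 2 appears in no bag, so the decomposition is invalid.

No — vertex 2 appears in no bag.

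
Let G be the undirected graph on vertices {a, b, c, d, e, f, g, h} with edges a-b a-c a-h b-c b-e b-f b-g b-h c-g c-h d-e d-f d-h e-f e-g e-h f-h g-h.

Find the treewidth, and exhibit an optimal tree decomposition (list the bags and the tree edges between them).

Each bag holds 4 vertices, so the decomposition has width 3, which upper-bounds the treewidth. On the other hand G contains the 4-clique {d, e, f, h}. A clique must lie in a single bag of any decomposition, so no decomposition can have width below 3. The upper and lower bounds meet at 3, so that is the treewidth.

Treewidth 3.
Bags: B1 = {b, e, g, h}  B2 = {b, c, g, h}  B3 = {a, b, c, h}  B4 = {b, e, f, h}  B5 = {d, e, f, h}
Tree: B1–B2, B2–B3, B1–B4, B4–B5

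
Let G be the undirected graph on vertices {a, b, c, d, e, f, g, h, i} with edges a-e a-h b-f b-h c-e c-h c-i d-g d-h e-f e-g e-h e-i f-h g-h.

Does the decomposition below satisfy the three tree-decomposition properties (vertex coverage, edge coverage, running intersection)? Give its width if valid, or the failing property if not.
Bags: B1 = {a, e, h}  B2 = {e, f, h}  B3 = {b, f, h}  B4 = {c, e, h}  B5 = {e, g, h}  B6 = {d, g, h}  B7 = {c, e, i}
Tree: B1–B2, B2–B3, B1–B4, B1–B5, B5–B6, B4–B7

Checking the three conditions: (i) the bags cover all of {a, b, c, d, e, f, g, h, i}; (ii) for each edge, some bag contains both endpoints; (iii) the bags containing any fixed vertex form a subtree. All hold, so the decomposition is valid with width 3 − 1 = 2.

Yes; width 2.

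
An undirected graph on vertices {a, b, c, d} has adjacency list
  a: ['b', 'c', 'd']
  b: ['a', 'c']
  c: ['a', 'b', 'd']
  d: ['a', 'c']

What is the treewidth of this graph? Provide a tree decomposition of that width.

Each bag holds 3 vertices, so the decomposition has width 2, which upper-bounds the treewidth. For the lower bound, the 3 vertices {a, c, d} are pairwise adjacent, and any tree decomposition puts a clique entirely inside one bag — forcing width ≥ 2. Therefore the treewidth is 2.

Treewidth 2.
One optimal decomposition is:
Bags: B1 = {a, c, d}  B2 = {a, b, c}
Tree: B1–B2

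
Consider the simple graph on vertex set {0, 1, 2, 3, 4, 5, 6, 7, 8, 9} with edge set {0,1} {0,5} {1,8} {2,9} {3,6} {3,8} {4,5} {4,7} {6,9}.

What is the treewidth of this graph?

A width-1 tree decomposition is:
Bags: B1 = {2, 9}  B2 = {6, 9}  B3 = {3, 6}  B4 = {3, 8}  B5 = {1, 8}  B6 = {0, 1}  B7 = {0, 5}  B8 = {4, 5}  B9 = {4, 7}
Tree: B1–B2, B2–B3, B3–B4, B4–B5, B5–B6, B6–B7, B7–B8, B8–B9
The largest bag has 2 vertices, giving width 1; this decomposition certifies tw(G) ≤ 1. Since G has at least one edge (e.g. 2–9), it is not an edgeless graph, so tw(G) ≥ 1. Hence tw(G) = 1 exactly.

1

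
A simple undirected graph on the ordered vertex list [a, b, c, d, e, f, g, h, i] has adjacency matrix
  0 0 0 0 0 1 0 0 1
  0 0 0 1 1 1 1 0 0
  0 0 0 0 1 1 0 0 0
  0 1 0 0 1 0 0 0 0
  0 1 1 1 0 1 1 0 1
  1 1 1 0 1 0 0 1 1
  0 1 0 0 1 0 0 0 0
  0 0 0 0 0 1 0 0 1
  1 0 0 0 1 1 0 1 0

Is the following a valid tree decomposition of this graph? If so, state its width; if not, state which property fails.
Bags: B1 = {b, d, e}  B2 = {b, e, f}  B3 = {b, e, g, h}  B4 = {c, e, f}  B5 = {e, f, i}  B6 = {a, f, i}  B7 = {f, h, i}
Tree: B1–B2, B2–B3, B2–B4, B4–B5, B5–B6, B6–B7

No — bags containing vertex h are not connected in the tree.

A tree decomposition must satisfy three properties: every vertex lies in some bag; for every edge, both endpoints lie together in some bag; and for every vertex, the bags containing it form a connected subtree. Here bags containing vertex h are not connected in the tree, so the decomposition is invalid.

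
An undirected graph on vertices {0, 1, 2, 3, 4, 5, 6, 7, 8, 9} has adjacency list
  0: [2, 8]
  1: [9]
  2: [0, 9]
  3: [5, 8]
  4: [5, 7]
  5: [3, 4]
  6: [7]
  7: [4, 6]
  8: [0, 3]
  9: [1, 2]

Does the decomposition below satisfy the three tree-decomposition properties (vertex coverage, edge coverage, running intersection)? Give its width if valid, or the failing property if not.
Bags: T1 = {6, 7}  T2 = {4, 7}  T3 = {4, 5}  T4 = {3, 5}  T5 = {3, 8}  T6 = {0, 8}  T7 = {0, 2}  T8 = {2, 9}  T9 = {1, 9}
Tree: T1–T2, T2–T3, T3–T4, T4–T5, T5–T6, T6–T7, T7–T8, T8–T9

Yes; width 1.

Every vertex of G appears in some bag (union = {0, 1, 2, 3, 4, 5, 6, 7, 8, 9}); every edge is covered by a bag; and for each vertex v the set of bags containing v is connected in the bag tree. The decomposition is therefore valid. The largest bag has 2 vertices, so the width is 1.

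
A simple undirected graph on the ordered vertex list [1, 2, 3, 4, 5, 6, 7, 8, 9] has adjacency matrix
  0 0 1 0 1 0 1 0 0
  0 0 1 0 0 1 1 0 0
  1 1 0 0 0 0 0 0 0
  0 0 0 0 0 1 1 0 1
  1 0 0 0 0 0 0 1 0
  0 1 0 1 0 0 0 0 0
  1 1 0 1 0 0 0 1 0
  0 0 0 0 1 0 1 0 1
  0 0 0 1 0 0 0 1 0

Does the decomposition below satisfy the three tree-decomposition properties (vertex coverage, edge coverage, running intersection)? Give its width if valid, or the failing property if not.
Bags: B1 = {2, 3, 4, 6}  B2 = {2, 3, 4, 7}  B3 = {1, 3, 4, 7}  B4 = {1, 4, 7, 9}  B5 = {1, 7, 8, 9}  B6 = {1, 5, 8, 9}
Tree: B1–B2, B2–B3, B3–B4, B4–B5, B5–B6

Yes; width 3.

Checking the three conditions: (i) the bags cover all of {1, 2, 3, 4, 5, 6, 7, 8, 9}; (ii) for each edge, some bag contains both endpoints; (iii) the bags containing any fixed vertex form a subtree. All hold, so the decomposition is valid with width 4 − 1 = 3.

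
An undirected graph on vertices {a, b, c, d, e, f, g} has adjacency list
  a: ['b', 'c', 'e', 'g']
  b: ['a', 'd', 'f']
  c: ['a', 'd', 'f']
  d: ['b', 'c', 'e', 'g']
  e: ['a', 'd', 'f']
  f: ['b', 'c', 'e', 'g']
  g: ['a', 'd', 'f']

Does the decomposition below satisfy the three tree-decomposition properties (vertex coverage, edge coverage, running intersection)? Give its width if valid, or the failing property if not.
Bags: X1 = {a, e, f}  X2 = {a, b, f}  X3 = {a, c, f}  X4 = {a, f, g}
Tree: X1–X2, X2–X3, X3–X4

No — vertex d appears in no bag.

A tree decomposition must satisfy three properties: every vertex lies in some bag; for every edge, both endpoints lie together in some bag; and for every vertex, the bags containing it form a connected subtree. Here vertex d appears in no bag, so the decomposition is invalid.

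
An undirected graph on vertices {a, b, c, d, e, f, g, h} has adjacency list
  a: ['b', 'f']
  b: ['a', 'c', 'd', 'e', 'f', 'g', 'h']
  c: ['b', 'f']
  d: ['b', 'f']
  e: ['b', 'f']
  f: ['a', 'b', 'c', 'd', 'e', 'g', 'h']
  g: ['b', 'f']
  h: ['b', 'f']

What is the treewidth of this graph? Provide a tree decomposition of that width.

Every bag has size at most 3, so the width is 3 − 1 = 2 and tw(G) ≤ 2. Conversely, {b, d, f} is a clique of size 3, and the vertices of any clique must share a bag in every tree decomposition; so some bag has ≥ 3 vertices and tw(G) ≥ 2. Hence tw(G) = 2 exactly.

Treewidth 2.
One such decomposition:
Bags: B1 = {b, d, f}  B2 = {a, b, f}  B3 = {b, f, g}  B4 = {b, c, f}  B5 = {b, e, f}  B6 = {b, f, h}
Tree: B1–B2, B2–B3, B1–B4, B2–B5, B2–B6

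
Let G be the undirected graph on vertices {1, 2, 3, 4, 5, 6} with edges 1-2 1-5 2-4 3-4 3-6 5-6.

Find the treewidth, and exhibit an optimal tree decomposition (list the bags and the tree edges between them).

Each bag holds 3 vertices, so the decomposition has width 2, which upper-bounds the treewidth. For the lower bound, G contains the cycle 2–1–5–6–3–4–2, so G is not a forest; only forests have treewidth ≤ 1, hence tw(G) ≥ 2. Hence tw(G) = 2 exactly.

Treewidth 2.
Bags: B1 = {1, 2, 5}  B2 = {2, 5, 6}  B3 = {2, 3, 6}  B4 = {2, 3, 4}
Tree: B1–B2, B2–B3, B3–B4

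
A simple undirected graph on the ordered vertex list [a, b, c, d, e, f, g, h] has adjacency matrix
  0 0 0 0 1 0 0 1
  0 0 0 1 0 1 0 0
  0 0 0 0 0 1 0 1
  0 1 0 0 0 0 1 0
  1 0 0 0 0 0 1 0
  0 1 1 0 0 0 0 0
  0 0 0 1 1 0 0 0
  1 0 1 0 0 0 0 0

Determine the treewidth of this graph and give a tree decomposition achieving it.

Every bag has size at most 3, so the width is 3 − 1 = 2 and tw(G) ≤ 2. For the lower bound, G contains the cycle f–c–h–a–e–g–d–b–f, so G is not a forest; only forests have treewidth ≤ 1, hence tw(G) ≥ 2. Combining the bounds, tw(G) = 2.

Treewidth 2.
Bags: B1 = {c, f, h}  B2 = {a, f, h}  B3 = {a, e, f}  B4 = {e, f, g}  B5 = {d, f, g}  B6 = {b, d, f}
Tree: B1–B2, B2–B3, B3–B4, B4–B5, B5–B6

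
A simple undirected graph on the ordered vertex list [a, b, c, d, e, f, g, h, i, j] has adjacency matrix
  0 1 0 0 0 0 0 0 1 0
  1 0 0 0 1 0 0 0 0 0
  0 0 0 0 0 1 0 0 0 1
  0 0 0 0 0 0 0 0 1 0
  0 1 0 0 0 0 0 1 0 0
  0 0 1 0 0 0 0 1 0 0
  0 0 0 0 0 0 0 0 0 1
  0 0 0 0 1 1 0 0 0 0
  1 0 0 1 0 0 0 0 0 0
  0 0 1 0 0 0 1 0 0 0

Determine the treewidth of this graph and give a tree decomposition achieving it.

Every bag has size at most 2, so the width is 2 − 1 = 1 and tw(G) ≤ 1. Any graph with an edge has treewidth ≥ 1, and G has the edge g–j. Hence tw(G) = 1 exactly.

Treewidth 1.
One such decomposition:
Bags: B1 = {g, j}  B2 = {c, j}  B3 = {c, f}  B4 = {f, h}  B5 = {e, h}  B6 = {b, e}  B7 = {a, b}  B8 = {a, i}  B9 = {d, i}
Tree: B1–B2, B2–B3, B3–B4, B4–B5, B5–B6, B6–B7, B7–B8, B8–B9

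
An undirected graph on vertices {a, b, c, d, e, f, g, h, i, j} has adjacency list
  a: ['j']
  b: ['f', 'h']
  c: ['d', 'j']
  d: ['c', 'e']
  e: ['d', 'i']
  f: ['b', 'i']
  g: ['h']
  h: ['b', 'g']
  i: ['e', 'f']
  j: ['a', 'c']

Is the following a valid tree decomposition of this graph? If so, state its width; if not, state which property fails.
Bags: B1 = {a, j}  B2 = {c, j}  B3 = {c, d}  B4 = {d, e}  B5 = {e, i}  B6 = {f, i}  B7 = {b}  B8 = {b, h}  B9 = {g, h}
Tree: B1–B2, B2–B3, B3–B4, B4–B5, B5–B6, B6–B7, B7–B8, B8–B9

A tree decomposition must satisfy three properties: every vertex lies in some bag; for every edge, both endpoints lie together in some bag; and for every vertex, the bags containing it form a connected subtree. Here edge (f,b) lies in no bag, so the decomposition is invalid.

No — edge (f,b) lies in no bag.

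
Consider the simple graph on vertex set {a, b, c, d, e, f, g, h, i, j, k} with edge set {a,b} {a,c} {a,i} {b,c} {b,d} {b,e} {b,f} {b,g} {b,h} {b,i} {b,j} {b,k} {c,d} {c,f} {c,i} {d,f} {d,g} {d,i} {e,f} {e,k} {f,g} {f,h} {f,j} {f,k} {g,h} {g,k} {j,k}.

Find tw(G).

3

A width-3 tree decomposition is:
Bags: B1 = {b, f, g, k}  B2 = {b, d, f, g}  B3 = {b, c, d, f}  B4 = {b, c, d, i}  B5 = {b, f, j, k}  B6 = {b, f, g, h}  B7 = {a, b, c, i}  B8 = {b, e, f, k}
Tree: B1–B2, B2–B3, B3–B4, B1–B5, B1–B6, B4–B7, B1–B8
Every bag has size at most 4, so the width is 4 − 1 = 3 and tw(G) ≤ 3. On the other hand G contains the 4-clique {a, b, c, i}. A clique must lie in a single bag of any decomposition, so no decomposition can have width below 3. The upper and lower bounds meet at 3, so that is the treewidth.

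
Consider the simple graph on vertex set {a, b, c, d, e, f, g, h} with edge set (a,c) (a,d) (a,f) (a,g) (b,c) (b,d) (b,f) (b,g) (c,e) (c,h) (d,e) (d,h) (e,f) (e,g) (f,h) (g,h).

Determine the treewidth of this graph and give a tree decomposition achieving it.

Each bag holds 5 vertices, so the decomposition has width 4, which upper-bounds the treewidth. For the lower bound: the 5 vertex sets {e,f}, {c,h}, {a,d}, {b}, {g} are disjoint, each induces a connected subgraph, and every pair is joined by at least one edge of G. Contracting each set to a single vertex therefore yields K_{5} as a minor, and since treewidth is minor-monotone, tw(G) ≥ tw(K_{5}) = 4. The upper and lower bounds meet at 4, so that is the treewidth.

Treewidth 4.
One optimal decomposition is:
Bags: B1 = {a, b, e, f, h}  B2 = {a, b, c, e, h}  B3 = {a, b, d, e, h}  B4 = {a, b, e, g, h}
Tree: B1–B2, B2–B3, B3–B4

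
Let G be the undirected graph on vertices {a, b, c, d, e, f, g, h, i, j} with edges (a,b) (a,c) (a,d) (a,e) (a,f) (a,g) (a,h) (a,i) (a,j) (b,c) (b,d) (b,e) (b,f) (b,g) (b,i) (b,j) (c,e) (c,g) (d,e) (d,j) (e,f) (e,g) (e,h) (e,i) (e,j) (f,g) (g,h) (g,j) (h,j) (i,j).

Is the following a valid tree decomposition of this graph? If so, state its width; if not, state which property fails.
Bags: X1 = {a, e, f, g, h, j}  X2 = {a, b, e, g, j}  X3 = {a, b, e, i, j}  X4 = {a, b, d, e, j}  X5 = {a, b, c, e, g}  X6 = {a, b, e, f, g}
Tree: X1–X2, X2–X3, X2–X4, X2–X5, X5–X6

A tree decomposition must satisfy three properties: every vertex lies in some bag; for every edge, both endpoints lie together in some bag; and for every vertex, the bags containing it form a connected subtree. Here bags containing vertex f are not connected in the tree, so the decomposition is invalid.

No — bags containing vertex f are not connected in the tree.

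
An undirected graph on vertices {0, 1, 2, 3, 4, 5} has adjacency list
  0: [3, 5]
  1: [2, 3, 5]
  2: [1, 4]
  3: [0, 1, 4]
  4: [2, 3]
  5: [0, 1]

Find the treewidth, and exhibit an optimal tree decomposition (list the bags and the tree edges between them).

Treewidth 2.
One optimal decomposition is:
Bags: B1 = {1, 2, 4}  B2 = {1, 3, 4}  B3 = {1, 3, 5}  B4 = {0, 3, 5}
Tree: B1–B2, B2–B3, B3–B4

The largest bag has 3 vertices, giving width 2; this decomposition certifies tw(G) ≤ 2. The edges 2–4–3–1–2 form a cycle, so G is not a tree and its treewidth is at least 2. The upper and lower bounds meet at 2, so that is the treewidth.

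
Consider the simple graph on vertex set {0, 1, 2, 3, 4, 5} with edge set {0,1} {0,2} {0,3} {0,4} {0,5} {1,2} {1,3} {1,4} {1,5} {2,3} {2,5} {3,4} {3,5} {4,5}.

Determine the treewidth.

A width-4 tree decomposition is:
Bags: B1 = {0, 1, 3, 4, 5}  B2 = {0, 1, 2, 3, 5}
Tree: B1–B2
The largest bag has 5 vertices, giving width 4; this decomposition certifies tw(G) ≤ 4. For the lower bound, the 5 vertices {0, 1, 2, 3, 5} are pairwise adjacent, and any tree decomposition puts a clique entirely inside one bag — forcing width ≥ 4. The upper and lower bounds meet at 4, so that is the treewidth.

4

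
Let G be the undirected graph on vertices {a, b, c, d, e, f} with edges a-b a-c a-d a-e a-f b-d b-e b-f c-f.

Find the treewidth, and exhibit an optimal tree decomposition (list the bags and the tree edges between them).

Treewidth 2.
One optimal decomposition is:
Bags: B1 = {a, b, e}  B2 = {a, b, f}  B3 = {a, b, d}  B4 = {a, c, f}
Tree: B1–B2, B1–B3, B2–B4

Each bag holds 3 vertices, so the decomposition has width 2, which upper-bounds the treewidth. For the lower bound, the 3 vertices {a, c, f} are pairwise adjacent, and any tree decomposition puts a clique entirely inside one bag — forcing width ≥ 2. Therefore the treewidth is 2.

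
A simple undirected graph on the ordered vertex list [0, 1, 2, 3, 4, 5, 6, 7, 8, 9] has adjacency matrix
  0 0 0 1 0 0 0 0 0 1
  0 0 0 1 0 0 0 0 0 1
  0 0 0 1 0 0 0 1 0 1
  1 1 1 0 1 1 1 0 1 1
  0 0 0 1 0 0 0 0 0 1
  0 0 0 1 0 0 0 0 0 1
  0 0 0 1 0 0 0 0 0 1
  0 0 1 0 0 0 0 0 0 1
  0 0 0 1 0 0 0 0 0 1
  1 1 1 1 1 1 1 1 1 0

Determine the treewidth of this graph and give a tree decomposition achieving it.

Every bag has size at most 3, so the width is 3 − 1 = 2 and tw(G) ≤ 2. For the lower bound, the 3 vertices {0, 3, 9} are pairwise adjacent, and any tree decomposition puts a clique entirely inside one bag — forcing width ≥ 2. Combining the bounds, tw(G) = 2.

Treewidth 2.
Bags: B1 = {2, 3, 9}  B2 = {1, 3, 9}  B3 = {3, 8, 9}  B4 = {0, 3, 9}  B5 = {3, 5, 9}  B6 = {3, 4, 9}  B7 = {2, 7, 9}  B8 = {3, 6, 9}
Tree: B1–B2, B1–B3, B2–B4, B1–B5, B5–B6, B1–B7, B2–B8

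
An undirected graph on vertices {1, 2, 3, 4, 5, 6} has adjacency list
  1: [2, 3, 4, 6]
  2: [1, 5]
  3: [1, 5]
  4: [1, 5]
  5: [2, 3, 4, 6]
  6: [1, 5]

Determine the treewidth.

2

A width-2 tree decomposition is:
Bags: B1 = {1, 2, 5}  B2 = {1, 3, 5}  B3 = {1, 5, 6}  B4 = {1, 4, 5}
Tree: B1–B2, B2–B3, B3–B4
Every bag has size at most 3, so the width is 3 − 1 = 2 and tw(G) ≤ 2. Since 2–5–3–1–2 is a cycle in G, G is not acyclic. Forests are exactly the graphs of treewidth ≤ 1, so tw(G) ≥ 2. Hence tw(G) = 2 exactly.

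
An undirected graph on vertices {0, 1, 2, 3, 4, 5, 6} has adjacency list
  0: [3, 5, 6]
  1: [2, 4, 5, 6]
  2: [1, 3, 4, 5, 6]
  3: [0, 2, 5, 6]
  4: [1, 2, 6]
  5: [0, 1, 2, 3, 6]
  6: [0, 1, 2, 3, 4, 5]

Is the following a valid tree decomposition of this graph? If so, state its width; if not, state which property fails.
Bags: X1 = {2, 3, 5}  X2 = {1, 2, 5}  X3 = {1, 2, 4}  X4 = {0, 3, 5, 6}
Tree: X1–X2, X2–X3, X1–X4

A tree decomposition must satisfy three properties: every vertex lies in some bag; for every edge, both endpoints lie together in some bag; and for every vertex, the bags containing it form a connected subtree. Here edge (6,2) lies in no bag, so the decomposition is invalid.

No — edge (6,2) lies in no bag.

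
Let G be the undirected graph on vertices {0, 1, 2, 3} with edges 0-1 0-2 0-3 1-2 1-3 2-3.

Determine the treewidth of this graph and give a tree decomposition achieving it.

With just one bag of size 4, the width is 4 − 1 = 3, so tw(G) ≤ 3. On the other hand G contains the 4-clique {0, 1, 2, 3}. A clique must lie in a single bag of any decomposition, so no decomposition can have width below 3. Combining the bounds, tw(G) = 3.

Treewidth 3.
One optimal decomposition is:
Bags: B1 = {0, 1, 2, 3}
Tree: (single bag)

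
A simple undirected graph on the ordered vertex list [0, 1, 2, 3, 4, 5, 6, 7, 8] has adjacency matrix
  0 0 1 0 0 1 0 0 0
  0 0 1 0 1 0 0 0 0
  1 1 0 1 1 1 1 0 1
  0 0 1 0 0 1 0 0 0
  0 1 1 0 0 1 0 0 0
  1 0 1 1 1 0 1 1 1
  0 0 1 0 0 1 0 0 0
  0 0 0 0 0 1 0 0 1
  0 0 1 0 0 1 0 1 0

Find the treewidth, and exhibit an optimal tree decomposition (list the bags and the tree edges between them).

Each bag holds 3 vertices, so the decomposition has width 2, which upper-bounds the treewidth. Conversely, {1, 2, 4} is a clique of size 3, and the vertices of any clique must share a bag in every tree decomposition; so some bag has ≥ 3 vertices and tw(G) ≥ 2. Therefore the treewidth is 2.

Treewidth 2.
One such decomposition:
Bags: B1 = {2, 5, 6}  B2 = {2, 5, 8}  B3 = {5, 7, 8}  B4 = {2, 3, 5}  B5 = {2, 4, 5}  B6 = {1, 2, 4}  B7 = {0, 2, 5}
Tree: B1–B2, B2–B3, B2–B4, B1–B5, B5–B6, B2–B7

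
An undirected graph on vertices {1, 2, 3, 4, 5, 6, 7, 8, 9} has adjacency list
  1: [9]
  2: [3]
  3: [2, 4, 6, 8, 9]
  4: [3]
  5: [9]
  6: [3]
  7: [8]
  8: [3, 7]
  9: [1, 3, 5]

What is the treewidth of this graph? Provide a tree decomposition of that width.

Treewidth 1.
One optimal decomposition is:
Bags: B1 = {3, 8}  B2 = {3, 4}  B3 = {3, 6}  B4 = {3, 9}  B5 = {5, 9}  B6 = {7, 8}  B7 = {1, 9}  B8 = {2, 3}
Tree: B1–B2, B2–B3, B2–B4, B4–B5, B1–B6, B5–B7, B1–B8

Each bag holds 2 vertices, so the decomposition has width 1, which upper-bounds the treewidth. Since G has at least one edge (e.g. 8–3), it is not an edgeless graph, so tw(G) ≥ 1. The upper and lower bounds meet at 1, so that is the treewidth.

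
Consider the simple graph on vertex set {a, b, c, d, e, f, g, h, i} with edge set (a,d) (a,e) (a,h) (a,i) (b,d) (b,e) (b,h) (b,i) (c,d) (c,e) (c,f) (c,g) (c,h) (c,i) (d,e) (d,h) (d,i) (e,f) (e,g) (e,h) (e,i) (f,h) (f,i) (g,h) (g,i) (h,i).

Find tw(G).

4

A width-4 tree decomposition is:
Bags: B1 = {c, e, g, h, i}  B2 = {c, d, e, h, i}  B3 = {b, d, e, h, i}  B4 = {c, e, f, h, i}  B5 = {a, d, e, h, i}
Tree: B1–B2, B2–B3, B2–B4, B2–B5
Each bag holds 5 vertices, so the decomposition has width 4, which upper-bounds the treewidth. For the lower bound, the 5 vertices {c, d, e, h, i} are pairwise adjacent, and any tree decomposition puts a clique entirely inside one bag — forcing width ≥ 4. Therefore the treewidth is 4.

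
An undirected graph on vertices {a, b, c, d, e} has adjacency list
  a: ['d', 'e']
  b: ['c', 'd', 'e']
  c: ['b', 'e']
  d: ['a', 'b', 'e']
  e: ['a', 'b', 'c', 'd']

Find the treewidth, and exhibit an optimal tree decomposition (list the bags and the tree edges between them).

Treewidth 2.
Bags: B1 = {b, d, e}  B2 = {b, c, e}  B3 = {a, d, e}
Tree: B1–B2, B1–B3

Every bag has size at most 3, so the width is 3 − 1 = 2 and tw(G) ≤ 2. For the lower bound, the 3 vertices {a, d, e} are pairwise adjacent, and any tree decomposition puts a clique entirely inside one bag — forcing width ≥ 2. The upper and lower bounds meet at 2, so that is the treewidth.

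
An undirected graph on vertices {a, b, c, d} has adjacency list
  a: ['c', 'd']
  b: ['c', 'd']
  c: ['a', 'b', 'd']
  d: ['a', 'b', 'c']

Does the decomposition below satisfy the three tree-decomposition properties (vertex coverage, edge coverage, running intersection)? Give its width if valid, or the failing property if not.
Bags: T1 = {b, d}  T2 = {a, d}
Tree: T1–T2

A tree decomposition must satisfy three properties: every vertex lies in some bag; for every edge, both endpoints lie together in some bag; and for every vertex, the bags containing it form a connected subtree. Here vertex c appears in no bag, so the decomposition is invalid.

No — vertex c appears in no bag.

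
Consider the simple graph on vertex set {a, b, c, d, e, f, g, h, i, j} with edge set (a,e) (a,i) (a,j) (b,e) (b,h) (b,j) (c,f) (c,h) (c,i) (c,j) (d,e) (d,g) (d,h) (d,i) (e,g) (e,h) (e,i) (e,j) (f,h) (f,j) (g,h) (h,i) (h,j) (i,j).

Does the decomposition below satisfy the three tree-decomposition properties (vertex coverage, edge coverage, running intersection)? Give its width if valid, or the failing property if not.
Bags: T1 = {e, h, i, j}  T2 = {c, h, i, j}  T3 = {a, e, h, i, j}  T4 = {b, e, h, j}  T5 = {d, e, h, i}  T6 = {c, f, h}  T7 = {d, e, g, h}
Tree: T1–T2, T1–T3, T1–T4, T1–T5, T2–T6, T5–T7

A tree decomposition must satisfy three properties: every vertex lies in some bag; for every edge, both endpoints lie together in some bag; and for every vertex, the bags containing it form a connected subtree. Here edge (j,f) lies in no bag, so the decomposition is invalid.

No — edge (j,f) lies in no bag.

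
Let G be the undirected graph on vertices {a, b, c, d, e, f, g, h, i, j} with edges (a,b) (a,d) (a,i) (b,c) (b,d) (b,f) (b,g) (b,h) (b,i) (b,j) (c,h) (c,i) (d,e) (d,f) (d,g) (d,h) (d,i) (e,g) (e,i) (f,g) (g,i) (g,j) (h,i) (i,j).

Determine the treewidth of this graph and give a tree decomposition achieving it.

Treewidth 3.
Bags: B1 = {b, d, h, i}  B2 = {b, c, h, i}  B3 = {b, d, g, i}  B4 = {a, b, d, i}  B5 = {d, e, g, i}  B6 = {b, d, f, g}  B7 = {b, g, i, j}
Tree: B1–B2, B1–B3, B1–B4, B3–B5, B3–B6, B3–B7

Each bag holds 4 vertices, so the decomposition has width 3, which upper-bounds the treewidth. On the other hand G contains the 4-clique {d, e, g, i}. A clique must lie in a single bag of any decomposition, so no decomposition can have width below 3. The upper and lower bounds meet at 3, so that is the treewidth.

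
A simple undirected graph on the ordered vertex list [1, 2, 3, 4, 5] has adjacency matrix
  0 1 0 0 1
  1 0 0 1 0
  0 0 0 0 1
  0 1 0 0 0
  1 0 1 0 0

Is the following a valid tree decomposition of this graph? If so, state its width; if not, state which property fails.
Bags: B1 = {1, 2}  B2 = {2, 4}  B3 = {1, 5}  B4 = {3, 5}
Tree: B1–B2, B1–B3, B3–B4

Yes; width 1.

Every vertex of G appears in some bag (union = {1, 2, 3, 4, 5}); every edge is covered by a bag; and for each vertex v the set of bags containing v is connected in the bag tree. The decomposition is therefore valid. The largest bag has 2 vertices, so the width is 1.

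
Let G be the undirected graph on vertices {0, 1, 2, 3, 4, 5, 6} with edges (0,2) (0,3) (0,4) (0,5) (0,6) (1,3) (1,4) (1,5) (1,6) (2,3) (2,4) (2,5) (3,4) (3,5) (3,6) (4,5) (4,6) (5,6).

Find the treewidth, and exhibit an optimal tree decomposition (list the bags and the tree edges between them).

Each bag holds 5 vertices, so the decomposition has width 4, which upper-bounds the treewidth. On the other hand G contains the 5-clique {0, 2, 3, 4, 5}. A clique must lie in a single bag of any decomposition, so no decomposition can have width below 4. The upper and lower bounds meet at 4, so that is the treewidth.

Treewidth 4.
Bags: B1 = {0, 2, 3, 4, 5}  B2 = {0, 3, 4, 5, 6}  B3 = {1, 3, 4, 5, 6}
Tree: B1–B2, B2–B3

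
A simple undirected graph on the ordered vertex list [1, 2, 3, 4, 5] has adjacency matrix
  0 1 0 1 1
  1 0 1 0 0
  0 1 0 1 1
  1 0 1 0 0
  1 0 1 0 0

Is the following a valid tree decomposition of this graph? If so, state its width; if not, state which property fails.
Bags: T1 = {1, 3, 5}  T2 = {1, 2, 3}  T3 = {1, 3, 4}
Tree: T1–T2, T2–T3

Every vertex of G appears in some bag (union = {1, 2, 3, 4, 5}); every edge is covered by a bag; and for each vertex v the set of bags containing v is connected in the bag tree. The decomposition is therefore valid. The largest bag has 3 vertices, so the width is 2.

Yes; width 2.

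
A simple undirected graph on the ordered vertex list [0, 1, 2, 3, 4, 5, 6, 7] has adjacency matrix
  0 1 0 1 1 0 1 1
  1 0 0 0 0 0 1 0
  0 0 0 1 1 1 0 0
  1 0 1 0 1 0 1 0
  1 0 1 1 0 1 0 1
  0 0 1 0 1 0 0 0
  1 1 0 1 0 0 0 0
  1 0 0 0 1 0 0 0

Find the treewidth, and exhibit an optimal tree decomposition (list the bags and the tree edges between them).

The largest bag has 3 vertices, giving width 2; this decomposition certifies tw(G) ≤ 2. For the lower bound, the 3 vertices {0, 1, 6} are pairwise adjacent, and any tree decomposition puts a clique entirely inside one bag — forcing width ≥ 2. Therefore the treewidth is 2.

Treewidth 2.
One optimal decomposition is:
Bags: B1 = {2, 3, 4}  B2 = {0, 3, 4}  B3 = {0, 3, 6}  B4 = {0, 4, 7}  B5 = {2, 4, 5}  B6 = {0, 1, 6}
Tree: B1–B2, B2–B3, B2–B4, B1–B5, B3–B6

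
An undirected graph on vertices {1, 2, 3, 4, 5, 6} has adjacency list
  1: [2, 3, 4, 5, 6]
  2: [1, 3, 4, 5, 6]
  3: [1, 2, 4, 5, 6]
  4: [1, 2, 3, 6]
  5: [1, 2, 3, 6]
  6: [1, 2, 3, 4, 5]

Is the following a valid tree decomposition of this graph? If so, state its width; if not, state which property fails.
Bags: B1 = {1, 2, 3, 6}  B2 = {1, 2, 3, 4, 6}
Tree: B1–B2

No — vertex 5 appears in no bag.

A tree decomposition must satisfy three properties: every vertex lies in some bag; for every edge, both endpoints lie together in some bag; and for every vertex, the bags containing it form a connected subtree. Here vertex 5 appears in no bag, so the decomposition is invalid.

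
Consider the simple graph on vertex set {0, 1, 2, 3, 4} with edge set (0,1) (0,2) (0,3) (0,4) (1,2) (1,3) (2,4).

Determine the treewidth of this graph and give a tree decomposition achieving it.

Treewidth 2.
One optimal decomposition is:
Bags: B1 = {0, 1, 2}  B2 = {0, 1, 3}  B3 = {0, 2, 4}
Tree: B1–B2, B1–B3

The largest bag has 3 vertices, giving width 2; this decomposition certifies tw(G) ≤ 2. Conversely, {0, 1, 2} is a clique of size 3, and the vertices of any clique must share a bag in every tree decomposition; so some bag has ≥ 3 vertices and tw(G) ≥ 2. The upper and lower bounds meet at 2, so that is the treewidth.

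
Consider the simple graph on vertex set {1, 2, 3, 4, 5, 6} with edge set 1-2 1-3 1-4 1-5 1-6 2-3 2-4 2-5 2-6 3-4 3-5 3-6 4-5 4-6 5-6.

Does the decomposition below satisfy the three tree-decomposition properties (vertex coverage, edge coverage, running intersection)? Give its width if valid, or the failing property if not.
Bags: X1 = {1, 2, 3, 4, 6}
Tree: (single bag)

No — vertex 5 appears in no bag.

A tree decomposition must satisfy three properties: every vertex lies in some bag; for every edge, both endpoints lie together in some bag; and for every vertex, the bags containing it form a connected subtree. Here vertex 5 appears in no bag, so the decomposition is invalid.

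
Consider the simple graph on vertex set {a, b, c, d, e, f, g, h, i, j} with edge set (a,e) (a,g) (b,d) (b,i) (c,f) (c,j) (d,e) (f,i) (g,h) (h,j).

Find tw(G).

2

A width-2 tree decomposition is:
Bags: B1 = {a, e, g}  B2 = {e, g, h}  B3 = {e, h, j}  B4 = {c, e, j}  B5 = {c, e, f}  B6 = {e, f, i}  B7 = {b, e, i}  B8 = {b, d, e}
Tree: B1–B2, B2–B3, B3–B4, B4–B5, B5–B6, B6–B7, B7–B8
Every bag has size at most 3, so the width is 3 − 1 = 2 and tw(G) ≤ 2. For the lower bound, G contains the cycle e–a–g–h–j–c–f–i–b–d–e, so G is not a forest; only forests have treewidth ≤ 1, hence tw(G) ≥ 2. Hence tw(G) = 2 exactly.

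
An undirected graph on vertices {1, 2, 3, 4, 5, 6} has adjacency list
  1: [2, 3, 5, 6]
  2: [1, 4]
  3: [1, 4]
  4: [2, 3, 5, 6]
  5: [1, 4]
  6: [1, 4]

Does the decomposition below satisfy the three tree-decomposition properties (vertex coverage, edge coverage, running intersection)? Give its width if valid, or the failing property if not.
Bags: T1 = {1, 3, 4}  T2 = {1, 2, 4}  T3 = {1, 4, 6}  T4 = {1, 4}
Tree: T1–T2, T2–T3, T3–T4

No — vertex 5 appears in no bag.

A tree decomposition must satisfy three properties: every vertex lies in some bag; for every edge, both endpoints lie together in some bag; and for every vertex, the bags containing it form a connected subtree. Here vertex 5 appears in no bag, so the decomposition is invalid.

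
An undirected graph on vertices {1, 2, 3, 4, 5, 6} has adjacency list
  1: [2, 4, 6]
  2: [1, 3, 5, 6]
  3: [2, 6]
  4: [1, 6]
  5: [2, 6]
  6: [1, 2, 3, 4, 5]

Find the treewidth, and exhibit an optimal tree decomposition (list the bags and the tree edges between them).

Treewidth 2.
Bags: B1 = {2, 5, 6}  B2 = {2, 3, 6}  B3 = {1, 2, 6}  B4 = {1, 4, 6}
Tree: B1–B2, B2–B3, B3–B4

Every bag has size at most 3, so the width is 3 − 1 = 2 and tw(G) ≤ 2. On the other hand G contains the 3-clique {1, 2, 6}. A clique must lie in a single bag of any decomposition, so no decomposition can have width below 2. Combining the bounds, tw(G) = 2.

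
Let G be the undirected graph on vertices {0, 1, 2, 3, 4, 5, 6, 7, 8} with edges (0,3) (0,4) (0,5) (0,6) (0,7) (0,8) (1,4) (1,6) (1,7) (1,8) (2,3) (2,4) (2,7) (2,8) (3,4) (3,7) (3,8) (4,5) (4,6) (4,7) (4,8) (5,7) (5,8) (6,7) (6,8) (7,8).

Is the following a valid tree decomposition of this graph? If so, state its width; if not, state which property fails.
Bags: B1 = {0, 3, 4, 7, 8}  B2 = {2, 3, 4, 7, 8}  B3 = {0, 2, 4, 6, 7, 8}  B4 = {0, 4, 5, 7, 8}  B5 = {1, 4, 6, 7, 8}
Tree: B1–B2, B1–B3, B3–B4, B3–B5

A tree decomposition must satisfy three properties: every vertex lies in some bag; for every edge, both endpoints lie together in some bag; and for every vertex, the bags containing it form a connected subtree. Here bags containing vertex 2 are not connected in the tree, so the decomposition is invalid.

No — bags containing vertex 2 are not connected in the tree.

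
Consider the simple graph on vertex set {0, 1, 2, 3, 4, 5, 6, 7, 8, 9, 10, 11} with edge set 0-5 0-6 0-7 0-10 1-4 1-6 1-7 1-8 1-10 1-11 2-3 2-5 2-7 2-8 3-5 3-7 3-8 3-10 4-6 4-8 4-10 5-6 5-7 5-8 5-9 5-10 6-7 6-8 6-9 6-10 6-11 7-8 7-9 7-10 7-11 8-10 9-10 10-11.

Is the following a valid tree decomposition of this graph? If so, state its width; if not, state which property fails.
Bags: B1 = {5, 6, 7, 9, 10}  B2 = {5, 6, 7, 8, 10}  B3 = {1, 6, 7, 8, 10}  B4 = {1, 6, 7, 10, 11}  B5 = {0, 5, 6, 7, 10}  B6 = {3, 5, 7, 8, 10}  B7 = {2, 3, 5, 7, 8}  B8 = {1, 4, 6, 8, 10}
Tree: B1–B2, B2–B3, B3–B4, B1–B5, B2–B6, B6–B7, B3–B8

Every vertex of G appears in some bag (union = {0, 1, 2, 3, 4, 5, 6, 7, 8, 9, 10, 11}); every edge is covered by a bag; and for each vertex v the set of bags containing v is connected in the bag tree. The decomposition is therefore valid. The largest bag has 5 vertices, so the width is 4.

Yes; width 4.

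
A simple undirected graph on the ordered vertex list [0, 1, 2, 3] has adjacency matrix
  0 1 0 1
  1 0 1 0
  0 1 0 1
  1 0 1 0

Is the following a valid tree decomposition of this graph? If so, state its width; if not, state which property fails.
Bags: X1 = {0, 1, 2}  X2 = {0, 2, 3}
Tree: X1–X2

Yes; width 2.

Every vertex of G appears in some bag (union = {0, 1, 2, 3}); every edge is covered by a bag; and for each vertex v the set of bags containing v is connected in the bag tree. The decomposition is therefore valid. The largest bag has 3 vertices, so the width is 2.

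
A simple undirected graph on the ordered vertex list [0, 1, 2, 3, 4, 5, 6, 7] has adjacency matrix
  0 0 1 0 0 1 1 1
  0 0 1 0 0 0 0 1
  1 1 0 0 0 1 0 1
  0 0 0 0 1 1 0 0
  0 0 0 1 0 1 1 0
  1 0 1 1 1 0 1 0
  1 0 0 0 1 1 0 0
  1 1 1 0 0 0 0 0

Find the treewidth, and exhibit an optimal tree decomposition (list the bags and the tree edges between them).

Every bag has size at most 3, so the width is 3 − 1 = 2 and tw(G) ≤ 2. On the other hand G contains the 3-clique {1, 2, 7}. A clique must lie in a single bag of any decomposition, so no decomposition can have width below 2. Therefore the treewidth is 2.

Treewidth 2.
One such decomposition:
Bags: B1 = {0, 2, 5}  B2 = {0, 5, 6}  B3 = {4, 5, 6}  B4 = {0, 2, 7}  B5 = {3, 4, 5}  B6 = {1, 2, 7}
Tree: B1–B2, B2–B3, B1–B4, B3–B5, B4–B6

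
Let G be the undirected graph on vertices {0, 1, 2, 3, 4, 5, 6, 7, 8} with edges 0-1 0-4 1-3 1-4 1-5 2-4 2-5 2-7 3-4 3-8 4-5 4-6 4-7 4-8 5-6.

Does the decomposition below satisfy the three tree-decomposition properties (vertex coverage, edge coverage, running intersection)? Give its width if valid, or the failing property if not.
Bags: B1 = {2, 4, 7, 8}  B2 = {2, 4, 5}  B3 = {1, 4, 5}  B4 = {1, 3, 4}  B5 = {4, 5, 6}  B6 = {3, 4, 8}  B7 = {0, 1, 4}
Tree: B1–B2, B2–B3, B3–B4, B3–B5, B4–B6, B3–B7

A tree decomposition must satisfy three properties: every vertex lies in some bag; for every edge, both endpoints lie together in some bag; and for every vertex, the bags containing it form a connected subtree. Here bags containing vertex 8 are not connected in the tree, so the decomposition is invalid.

No — bags containing vertex 8 are not connected in the tree.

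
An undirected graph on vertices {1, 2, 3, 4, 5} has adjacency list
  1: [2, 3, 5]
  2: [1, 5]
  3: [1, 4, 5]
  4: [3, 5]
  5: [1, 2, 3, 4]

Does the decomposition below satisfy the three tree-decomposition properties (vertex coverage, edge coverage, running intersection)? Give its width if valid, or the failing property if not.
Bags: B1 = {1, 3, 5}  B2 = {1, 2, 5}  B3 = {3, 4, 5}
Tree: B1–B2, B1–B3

Every vertex of G appears in some bag (union = {1, 2, 3, 4, 5}); every edge is covered by a bag; and for each vertex v the set of bags containing v is connected in the bag tree. The decomposition is therefore valid. The largest bag has 3 vertices, so the width is 2.

Yes; width 2.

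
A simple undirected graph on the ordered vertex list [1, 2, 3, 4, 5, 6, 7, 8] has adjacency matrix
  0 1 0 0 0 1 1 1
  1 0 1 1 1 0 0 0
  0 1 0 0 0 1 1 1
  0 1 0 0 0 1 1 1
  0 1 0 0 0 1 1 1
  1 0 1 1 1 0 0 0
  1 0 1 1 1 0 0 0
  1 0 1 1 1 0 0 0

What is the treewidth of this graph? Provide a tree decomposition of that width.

Treewidth 4.
Bags: B1 = {1, 3, 4, 5, 7}  B2 = {1, 3, 4, 5, 8}  B3 = {1, 3, 4, 5, 6}  B4 = {1, 2, 3, 4, 5}
Tree: B1–B2, B2–B3, B3–B4

Each bag holds 5 vertices, so the decomposition has width 4, which upper-bounds the treewidth. For the lower bound: the 5 vertex sets {4,7}, {1,8}, {5,6}, {3}, {2} are disjoint, each induces a connected subgraph, and every pair is joined by at least one edge of G. Contracting each set to a single vertex therefore yields K_{5} as a minor, and since treewidth is minor-monotone, tw(G) ≥ tw(K_{5}) = 4. Therefore the treewidth is 4.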